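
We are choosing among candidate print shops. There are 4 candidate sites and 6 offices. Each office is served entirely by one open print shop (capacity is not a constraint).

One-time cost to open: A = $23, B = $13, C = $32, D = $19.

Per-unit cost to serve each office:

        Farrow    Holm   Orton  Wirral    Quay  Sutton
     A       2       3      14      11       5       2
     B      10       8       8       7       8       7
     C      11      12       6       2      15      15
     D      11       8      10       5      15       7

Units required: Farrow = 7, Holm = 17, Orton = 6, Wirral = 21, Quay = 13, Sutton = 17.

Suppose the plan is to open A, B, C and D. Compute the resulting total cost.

Each office is assigned to its cheapest site among the open ones.
{A, B, C, D}: Farrow→A 2·7=14, Holm→A 3·17=51, Orton→C 6·6=36, Wirral→C 2·21=42, Quay→A 5·13=65, Sutton→A 2·17=34. Service 242; fixed 87; total 329.

Total cost: 329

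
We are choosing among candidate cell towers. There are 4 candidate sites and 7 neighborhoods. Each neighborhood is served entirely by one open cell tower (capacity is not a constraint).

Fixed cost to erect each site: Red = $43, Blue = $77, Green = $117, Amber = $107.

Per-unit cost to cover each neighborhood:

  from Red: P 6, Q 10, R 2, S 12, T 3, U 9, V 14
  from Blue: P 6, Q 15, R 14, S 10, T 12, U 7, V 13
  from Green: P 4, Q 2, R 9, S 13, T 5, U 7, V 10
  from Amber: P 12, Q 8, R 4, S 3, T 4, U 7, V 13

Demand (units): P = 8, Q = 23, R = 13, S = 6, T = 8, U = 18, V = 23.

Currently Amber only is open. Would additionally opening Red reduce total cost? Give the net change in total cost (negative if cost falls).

Current service cost with {Amber}: 807.
Adding Red: each neighborhood re-picks its cheapest; new service cost 725, saving 82.
Extra fixed cost: 43. Net change = 43 − 82 = -39.
(Totals: 914 → 875.)

Yes — net change −39 (cost falls by 39).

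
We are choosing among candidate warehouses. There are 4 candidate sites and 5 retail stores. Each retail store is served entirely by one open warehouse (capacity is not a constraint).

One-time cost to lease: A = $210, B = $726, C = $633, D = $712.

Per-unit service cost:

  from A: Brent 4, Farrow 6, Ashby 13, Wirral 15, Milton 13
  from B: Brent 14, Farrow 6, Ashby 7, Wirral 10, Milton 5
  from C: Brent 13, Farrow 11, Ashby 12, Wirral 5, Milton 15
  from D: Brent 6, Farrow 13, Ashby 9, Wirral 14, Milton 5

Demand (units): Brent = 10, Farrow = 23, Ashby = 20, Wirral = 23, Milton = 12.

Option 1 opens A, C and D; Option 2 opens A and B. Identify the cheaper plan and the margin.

Option 2 is cheaper by 544.

Option 1: {A, C, D}: Brent→A 4·10=40, Farrow→A 6·23=138, Ashby→D 9·20=180, Wirral→C 5·23=115, Milton→D 5·12=60. Service 533; fixed 1555; total 2088.
Option 2: {A, B}: Brent→A 4·10=40, Farrow→A 6·23=138, Ashby→B 7·20=140, Wirral→B 10·23=230, Milton→B 5·12=60. Service 608; fixed 936; total 1544.
Difference: |2088 − 1544| = 544.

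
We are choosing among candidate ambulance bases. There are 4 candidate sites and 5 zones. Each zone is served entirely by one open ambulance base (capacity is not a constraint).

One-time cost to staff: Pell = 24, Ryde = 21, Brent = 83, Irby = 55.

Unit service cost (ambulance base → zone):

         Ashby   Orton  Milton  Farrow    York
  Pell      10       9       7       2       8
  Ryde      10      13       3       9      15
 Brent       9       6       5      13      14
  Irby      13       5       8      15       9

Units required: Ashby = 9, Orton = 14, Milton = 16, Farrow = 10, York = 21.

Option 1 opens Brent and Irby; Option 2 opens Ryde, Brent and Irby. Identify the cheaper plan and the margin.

Option 2 is cheaper by 51.

Option 1: {Brent, Irby}: Ashby→Brent 9·9=81, Orton→Irby 5·14=70, Milton→Brent 5·16=80, Farrow→Brent 13·10=130, York→Irby 9·21=189. Service 550; fixed 138; total 688.
Option 2: {Ryde, Brent, Irby}: Ashby→Brent 9·9=81, Orton→Irby 5·14=70, Milton→Ryde 3·16=48, Farrow→Ryde 9·10=90, York→Irby 9·21=189. Service 478; fixed 159; total 637.
Difference: |688 − 637| = 51.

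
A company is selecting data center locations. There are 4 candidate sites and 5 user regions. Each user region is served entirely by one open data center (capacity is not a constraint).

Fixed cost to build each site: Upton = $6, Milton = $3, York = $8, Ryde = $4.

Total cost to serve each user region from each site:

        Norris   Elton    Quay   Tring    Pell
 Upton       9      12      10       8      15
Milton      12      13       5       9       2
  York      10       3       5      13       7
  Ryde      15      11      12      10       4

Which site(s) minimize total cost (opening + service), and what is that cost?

Open Milton and York; minimum total cost 40.

For any fixed open set, each user region goes to its cheapest open site; total = fixed + service.
{Milton, York}: Norris→York 10, Elton→York 3, Quay→Milton 5, Tring→Milton 9, Pell→Milton 2. Service 29; fixed 11; total 40.
{Upton, Milton, York}: Norris→Upton 9, Elton→York 3, Quay→Milton 5, Tring→Upton 8, Pell→Milton 2. Service 27; fixed 17; total 44.
{Milton}: Norris→Milton 12, Elton→Milton 13, Quay→Milton 5, Tring→Milton 9, Pell→Milton 2. Service 41; fixed 3; total 44.
{Upton, Milton, York, Ryde}: Norris→Upton 9, Elton→York 3, Quay→Milton 5, Tring→Upton 8, Pell→Milton 2. Service 27; fixed 21; total 48.
No other subset beats 40.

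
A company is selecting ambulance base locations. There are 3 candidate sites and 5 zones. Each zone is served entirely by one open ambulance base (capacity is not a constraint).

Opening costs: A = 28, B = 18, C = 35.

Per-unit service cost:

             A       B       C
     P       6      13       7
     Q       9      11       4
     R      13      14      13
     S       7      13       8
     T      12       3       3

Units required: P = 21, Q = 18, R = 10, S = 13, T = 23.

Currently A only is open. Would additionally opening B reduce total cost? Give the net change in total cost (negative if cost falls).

Current service cost with {A}: 785.
Adding B: each zone re-picks its cheapest; new service cost 578, saving 207.
Extra fixed cost: 18. Net change = 18 − 207 = -189.
(Totals: 813 → 624.)

Yes — net change −189 (cost falls by 189).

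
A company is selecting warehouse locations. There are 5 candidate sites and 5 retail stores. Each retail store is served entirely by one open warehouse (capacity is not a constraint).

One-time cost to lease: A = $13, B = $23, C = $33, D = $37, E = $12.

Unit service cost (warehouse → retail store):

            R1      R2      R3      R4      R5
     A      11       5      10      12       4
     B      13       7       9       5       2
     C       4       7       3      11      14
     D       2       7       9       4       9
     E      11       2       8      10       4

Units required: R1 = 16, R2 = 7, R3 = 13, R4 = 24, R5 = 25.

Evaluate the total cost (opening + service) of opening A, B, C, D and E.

Total cost: 349

Each retail store is assigned to its cheapest site among the open ones.
{A, B, C, D, E}: R1→D 2·16=32, R2→E 2·7=14, R3→C 3·13=39, R4→D 4·24=96, R5→B 2·25=50. Service 231; fixed 118; total 349.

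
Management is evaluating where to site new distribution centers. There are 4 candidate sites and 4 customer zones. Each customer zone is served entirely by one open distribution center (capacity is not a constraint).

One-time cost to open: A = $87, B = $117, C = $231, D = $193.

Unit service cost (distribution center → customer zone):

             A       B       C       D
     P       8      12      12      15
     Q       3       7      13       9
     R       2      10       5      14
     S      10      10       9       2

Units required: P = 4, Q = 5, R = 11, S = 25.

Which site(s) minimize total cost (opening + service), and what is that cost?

Open A and D; minimum total cost 399.

For any fixed open set, each customer zone goes to its cheapest open site; total = fixed + service.
{A, D}: P→A 8·4=32, Q→A 3·5=15, R→A 2·11=22, S→D 2·25=50. Service 119; fixed 280; total 399.
{A}: service 319 + fixed 87 = 406
{D}: service 309 + fixed 193 = 502
{A, B, C, D}: P→A 8·4=32, Q→A 3·5=15, R→A 2·11=22, S→D 2·25=50. Service 119; fixed 628; total 747.
No other subset beats 399.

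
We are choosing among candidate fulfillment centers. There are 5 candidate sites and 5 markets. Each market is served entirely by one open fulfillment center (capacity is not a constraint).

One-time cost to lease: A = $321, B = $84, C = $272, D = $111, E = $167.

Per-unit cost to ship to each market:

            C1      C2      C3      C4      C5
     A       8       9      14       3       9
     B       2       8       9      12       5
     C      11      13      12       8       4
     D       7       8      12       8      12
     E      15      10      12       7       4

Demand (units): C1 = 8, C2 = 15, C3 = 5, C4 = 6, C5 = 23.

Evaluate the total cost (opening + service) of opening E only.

Each market is assigned to its cheapest site among the open ones.
{E}: C1→E 15·8=120, C2→E 10·15=150, C3→E 12·5=60, C4→E 7·6=42, C5→E 4·23=92. Service 464; fixed 167; total 631.

Total cost: 631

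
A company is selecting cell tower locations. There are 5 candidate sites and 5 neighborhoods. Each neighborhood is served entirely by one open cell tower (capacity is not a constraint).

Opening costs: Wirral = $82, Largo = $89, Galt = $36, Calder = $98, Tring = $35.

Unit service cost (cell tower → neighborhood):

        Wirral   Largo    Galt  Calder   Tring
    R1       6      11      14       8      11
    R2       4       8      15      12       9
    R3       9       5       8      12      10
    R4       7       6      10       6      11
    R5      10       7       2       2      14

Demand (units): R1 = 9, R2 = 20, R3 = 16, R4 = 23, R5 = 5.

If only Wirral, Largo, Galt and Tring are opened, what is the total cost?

Each neighborhood is assigned to its cheapest site among the open ones.
{Wirral, Largo, Galt, Tring}: R1→Wirral 6·9=54, R2→Wirral 4·20=80, R3→Largo 5·16=80, R4→Largo 6·23=138, R5→Galt 2·5=10. Service 362; fixed 242; total 604.

Total cost: 604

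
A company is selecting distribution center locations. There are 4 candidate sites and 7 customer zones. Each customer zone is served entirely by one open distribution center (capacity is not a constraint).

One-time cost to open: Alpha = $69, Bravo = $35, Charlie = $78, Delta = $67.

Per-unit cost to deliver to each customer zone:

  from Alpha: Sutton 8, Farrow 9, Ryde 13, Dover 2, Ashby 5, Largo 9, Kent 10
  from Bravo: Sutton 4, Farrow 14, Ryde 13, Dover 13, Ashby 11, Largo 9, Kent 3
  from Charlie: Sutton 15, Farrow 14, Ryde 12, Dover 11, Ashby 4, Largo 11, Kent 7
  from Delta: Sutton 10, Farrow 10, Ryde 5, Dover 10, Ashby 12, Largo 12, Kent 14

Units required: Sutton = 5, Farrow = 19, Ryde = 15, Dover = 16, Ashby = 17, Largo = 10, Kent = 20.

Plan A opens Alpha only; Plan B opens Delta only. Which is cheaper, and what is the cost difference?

Plan A is cheaper by 264.

Plan A: {Alpha}: Sutton→Alpha 8·5=40, Farrow→Alpha 9·19=171, Ryde→Alpha 13·15=195, Dover→Alpha 2·16=32, Ashby→Alpha 5·17=85, Largo→Alpha 9·10=90, Kent→Alpha 10·20=200. Service 813; fixed 69; total 882.
Plan B: {Delta}: Sutton→Delta 10·5=50, Farrow→Delta 10·19=190, Ryde→Delta 5·15=75, Dover→Delta 10·16=160, Ashby→Delta 12·17=204, Largo→Delta 12·10=120, Kent→Delta 14·20=280. Service 1079; fixed 67; total 1146.
Difference: |882 − 1146| = 264.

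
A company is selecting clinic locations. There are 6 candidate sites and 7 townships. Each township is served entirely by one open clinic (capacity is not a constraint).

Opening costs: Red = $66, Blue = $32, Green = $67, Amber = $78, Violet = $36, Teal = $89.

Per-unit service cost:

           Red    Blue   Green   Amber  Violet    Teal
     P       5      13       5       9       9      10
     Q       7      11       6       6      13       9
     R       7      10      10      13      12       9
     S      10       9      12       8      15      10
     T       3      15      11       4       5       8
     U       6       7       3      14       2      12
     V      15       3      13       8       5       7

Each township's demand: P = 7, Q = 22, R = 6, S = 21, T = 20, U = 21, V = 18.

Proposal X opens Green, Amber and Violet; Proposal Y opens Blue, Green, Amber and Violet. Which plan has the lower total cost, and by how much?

Proposal X: {Green, Amber, Violet}: P→Green 5·7=35, Q→Green 6·22=132, R→Green 10·6=60, S→Amber 8·21=168, T→Amber 4·20=80, U→Violet 2·21=42, V→Violet 5·18=90. Service 607; fixed 181; total 788.
Proposal Y: {Blue, Green, Amber, Violet}: P→Green 5·7=35, Q→Green 6·22=132, R→Blue 10·6=60, S→Amber 8·21=168, T→Amber 4·20=80, U→Violet 2·21=42, V→Blue 3·18=54. Service 571; fixed 213; total 784.
Difference: |788 − 784| = 4.

Proposal Y is cheaper by 4.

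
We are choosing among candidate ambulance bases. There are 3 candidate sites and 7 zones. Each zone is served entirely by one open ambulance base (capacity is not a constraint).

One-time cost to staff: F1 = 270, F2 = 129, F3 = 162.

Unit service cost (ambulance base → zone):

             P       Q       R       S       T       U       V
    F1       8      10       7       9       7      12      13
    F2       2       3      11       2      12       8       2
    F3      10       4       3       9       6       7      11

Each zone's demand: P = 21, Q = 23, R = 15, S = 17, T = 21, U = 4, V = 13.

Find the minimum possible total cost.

Minimum total cost: 661

For any fixed open set, each zone goes to its cheapest open site; total = fixed + service.
{F2, F3}: P→F2 2·21=42, Q→F2 3·23=69, R→F3 3·15=45, S→F2 2·17=34, T→F3 6·21=126, U→F3 7·4=28, V→F2 2·13=26. Service 370; fixed 291; total 661.
{F2}: P→F2 2·21=42, Q→F2 3·23=69, R→F2 11·15=165, S→F2 2·17=34, T→F2 12·21=252, U→F2 8·4=32, V→F2 2·13=26. Service 620; fixed 129; total 749.
{F1, F2}: P→F2 2·21=42, Q→F2 3·23=69, R→F1 7·15=105, S→F2 2·17=34, T→F1 7·21=147, U→F2 8·4=32, V→F2 2·13=26. Service 455; fixed 399; total 854.
{F1, F2, F3}: service 370 + fixed 561 = 931
No other subset beats 661.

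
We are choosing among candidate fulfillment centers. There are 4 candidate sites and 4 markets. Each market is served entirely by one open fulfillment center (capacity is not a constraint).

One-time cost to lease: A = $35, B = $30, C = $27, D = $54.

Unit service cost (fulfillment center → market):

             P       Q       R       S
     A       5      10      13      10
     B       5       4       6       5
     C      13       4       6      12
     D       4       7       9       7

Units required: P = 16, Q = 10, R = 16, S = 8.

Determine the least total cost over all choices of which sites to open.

Minimum total cost: 286

For any fixed open set, each market goes to its cheapest open site; total = fixed + service.
{B}: P→B 5·16=80, Q→B 4·10=40, R→B 6·16=96, S→B 5·8=40. Service 256; fixed 30; total 286.
{B, C}: service 256 + fixed 57 = 313
{A, B}: service 256 + fixed 65 = 321
{A, B, C, D}: service 240 + fixed 146 = 386
No other subset beats 286.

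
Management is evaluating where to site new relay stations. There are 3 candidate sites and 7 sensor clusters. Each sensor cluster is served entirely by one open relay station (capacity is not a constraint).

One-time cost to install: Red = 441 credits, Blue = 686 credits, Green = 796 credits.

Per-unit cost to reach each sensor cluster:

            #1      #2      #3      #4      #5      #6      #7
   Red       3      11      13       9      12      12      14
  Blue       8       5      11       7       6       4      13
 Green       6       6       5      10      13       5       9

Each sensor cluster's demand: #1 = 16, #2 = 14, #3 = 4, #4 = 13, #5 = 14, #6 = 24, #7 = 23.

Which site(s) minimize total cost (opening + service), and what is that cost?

Open Blue only; minimum total cost 1498.

For any fixed open set, each sensor cluster goes to its cheapest open site; total = fixed + service.
{Blue}: #1→Blue 8·16=128, #2→Blue 5·14=70, #3→Blue 11·4=44, #4→Blue 7·13=91, #5→Blue 6·14=84, #6→Blue 4·24=96, #7→Blue 13·23=299. Service 812; fixed 686; total 1498.
{Red}: service 1149 + fixed 441 = 1590
{Green}: #1→Green 6·16=96, #2→Green 6·14=84, #3→Green 5·4=20, #4→Green 10·13=130, #5→Green 13·14=182, #6→Green 5·24=120, #7→Green 9·23=207. Service 839; fixed 796; total 1635.
{Red, Blue, Green}: #1→Red 3·16=48, #2→Blue 5·14=70, #3→Green 5·4=20, #4→Blue 7·13=91, #5→Blue 6·14=84, #6→Blue 4·24=96, #7→Green 9·23=207. Service 616; fixed 1923; total 2539.
(All 7 nonempty subsets were checked; Blue only is lowest.)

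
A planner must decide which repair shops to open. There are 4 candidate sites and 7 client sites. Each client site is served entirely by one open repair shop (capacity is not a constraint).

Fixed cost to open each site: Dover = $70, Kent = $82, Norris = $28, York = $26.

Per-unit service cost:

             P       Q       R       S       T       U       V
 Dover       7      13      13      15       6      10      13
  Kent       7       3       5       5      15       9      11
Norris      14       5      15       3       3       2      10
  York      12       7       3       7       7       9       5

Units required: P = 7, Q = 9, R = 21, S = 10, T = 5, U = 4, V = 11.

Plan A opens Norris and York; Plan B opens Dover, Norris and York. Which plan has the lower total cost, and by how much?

Plan A: {Norris, York}: P→York 12·7=84, Q→Norris 5·9=45, R→York 3·21=63, S→Norris 3·10=30, T→Norris 3·5=15, U→Norris 2·4=8, V→York 5·11=55. Service 300; fixed 54; total 354.
Plan B: {Dover, Norris, York}: P→Dover 7·7=49, Q→Norris 5·9=45, R→York 3·21=63, S→Norris 3·10=30, T→Norris 3·5=15, U→Norris 2·4=8, V→York 5·11=55. Service 265; fixed 124; total 389.
Difference: |354 − 389| = 35.

Plan A is cheaper by 35.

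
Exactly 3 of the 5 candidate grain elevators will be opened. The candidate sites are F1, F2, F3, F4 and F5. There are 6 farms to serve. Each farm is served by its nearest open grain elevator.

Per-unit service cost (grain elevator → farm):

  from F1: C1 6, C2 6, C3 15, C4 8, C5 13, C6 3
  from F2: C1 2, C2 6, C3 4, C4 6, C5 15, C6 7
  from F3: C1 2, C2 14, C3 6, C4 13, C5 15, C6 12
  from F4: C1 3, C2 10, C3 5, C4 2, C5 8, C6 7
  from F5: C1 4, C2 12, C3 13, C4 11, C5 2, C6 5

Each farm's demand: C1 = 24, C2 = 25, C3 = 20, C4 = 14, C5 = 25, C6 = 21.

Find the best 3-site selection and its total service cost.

With exactly 3 open, each farm uses its cheapest among the chosen.
{F2, F4, F5}: C1→F2 2·24=48, C2→F2 6·25=150, C3→F2 4·20=80, C4→F4 2·14=28, C5→F5 2·25=50, C6→F5 5·21=105. Service cost 461.
{F1, F4, F5}: service cost 463
{F1, F2, F5}: service cost 475
Among all 10 size-3 choices, {F2, F4, F5} is lowest.

Choose F2, F4 and F5; total service cost 461.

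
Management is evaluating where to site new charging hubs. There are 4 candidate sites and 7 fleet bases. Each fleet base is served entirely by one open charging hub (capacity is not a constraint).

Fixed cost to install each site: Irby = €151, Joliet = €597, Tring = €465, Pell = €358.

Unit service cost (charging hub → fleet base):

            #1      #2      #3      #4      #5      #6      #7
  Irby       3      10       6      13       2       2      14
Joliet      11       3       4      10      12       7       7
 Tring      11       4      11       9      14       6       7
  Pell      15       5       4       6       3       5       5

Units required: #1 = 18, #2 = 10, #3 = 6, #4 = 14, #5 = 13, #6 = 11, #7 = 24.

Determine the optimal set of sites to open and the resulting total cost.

For any fixed open set, each fleet base goes to its cheapest open site; total = fixed + service.
{Irby, Pell}: #1→Irby 3·18=54, #2→Pell 5·10=50, #3→Pell 4·6=24, #4→Pell 6·14=84, #5→Irby 2·13=26, #6→Irby 2·11=22, #7→Pell 5·24=120. Service 380; fixed 509; total 889.
{Irby}: service 756 + fixed 151 = 907
{Pell}: service 642 + fixed 358 = 1000
{Irby, Joliet, Tring, Pell}: service 360 + fixed 1571 = 1931
No other subset beats 889.

Open Irby and Pell; minimum total cost 889.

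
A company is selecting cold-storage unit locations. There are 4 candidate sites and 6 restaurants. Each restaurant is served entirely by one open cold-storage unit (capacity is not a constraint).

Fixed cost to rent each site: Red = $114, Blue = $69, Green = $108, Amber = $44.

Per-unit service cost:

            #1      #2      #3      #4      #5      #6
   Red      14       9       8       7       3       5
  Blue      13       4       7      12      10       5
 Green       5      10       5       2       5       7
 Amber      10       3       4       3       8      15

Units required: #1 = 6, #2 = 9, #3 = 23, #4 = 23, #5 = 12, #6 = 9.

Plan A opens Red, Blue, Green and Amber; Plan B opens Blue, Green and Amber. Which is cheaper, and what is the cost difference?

Plan B is cheaper by 90.

Plan A: {Red, Blue, Green, Amber}: #1→Green 5·6=30, #2→Amber 3·9=27, #3→Amber 4·23=92, #4→Green 2·23=46, #5→Red 3·12=36, #6→Red 5·9=45. Service 276; fixed 335; total 611.
Plan B: {Blue, Green, Amber}: #1→Green 5·6=30, #2→Amber 3·9=27, #3→Amber 4·23=92, #4→Green 2·23=46, #5→Green 5·12=60, #6→Blue 5·9=45. Service 300; fixed 221; total 521.
Difference: |611 − 521| = 90.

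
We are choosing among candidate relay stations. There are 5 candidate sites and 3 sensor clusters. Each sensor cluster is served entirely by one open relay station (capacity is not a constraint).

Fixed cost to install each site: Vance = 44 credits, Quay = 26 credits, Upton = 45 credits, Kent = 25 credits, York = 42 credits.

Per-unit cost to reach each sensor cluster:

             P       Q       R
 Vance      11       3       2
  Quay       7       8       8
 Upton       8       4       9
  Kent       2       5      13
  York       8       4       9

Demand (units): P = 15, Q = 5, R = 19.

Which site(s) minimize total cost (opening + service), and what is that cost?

For any fixed open set, each sensor cluster goes to its cheapest open site; total = fixed + service.
{Vance, Kent}: P→Kent 2·15=30, Q→Vance 3·5=15, R→Vance 2·19=38. Service 83; fixed 69; total 152.
{Vance, Quay, Kent}: service 83 + fixed 95 = 178
{Vance, Kent, York}: service 83 + fixed 111 = 194
{Vance, Quay, Upton, Kent, York}: P→Kent 2·15=30, Q→Vance 3·5=15, R→Vance 2·19=38. Service 83; fixed 182; total 265.
No other subset beats 152.

Open Vance and Kent; minimum total cost 152.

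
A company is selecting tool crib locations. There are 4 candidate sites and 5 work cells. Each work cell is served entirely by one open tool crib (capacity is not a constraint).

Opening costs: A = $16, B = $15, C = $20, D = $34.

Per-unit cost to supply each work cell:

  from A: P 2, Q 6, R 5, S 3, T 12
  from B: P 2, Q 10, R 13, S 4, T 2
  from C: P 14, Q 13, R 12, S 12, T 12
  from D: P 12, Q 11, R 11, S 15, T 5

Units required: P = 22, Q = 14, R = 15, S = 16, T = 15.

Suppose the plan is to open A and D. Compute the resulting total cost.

Total cost: 376

Each work cell is assigned to its cheapest site among the open ones.
{A, D}: P→A 2·22=44, Q→A 6·14=84, R→A 5·15=75, S→A 3·16=48, T→D 5·15=75. Service 326; fixed 50; total 376.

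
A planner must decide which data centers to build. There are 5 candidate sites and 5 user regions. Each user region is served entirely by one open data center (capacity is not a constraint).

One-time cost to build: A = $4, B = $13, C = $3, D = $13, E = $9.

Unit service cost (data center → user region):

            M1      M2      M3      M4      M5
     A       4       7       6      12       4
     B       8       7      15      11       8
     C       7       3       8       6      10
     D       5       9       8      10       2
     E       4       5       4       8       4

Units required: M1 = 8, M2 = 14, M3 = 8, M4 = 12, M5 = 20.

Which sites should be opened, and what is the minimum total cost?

For any fixed open set, each user region goes to its cheapest open site; total = fixed + service.
{C, D, E}: M1→E 4·8=32, M2→C 3·14=42, M3→E 4·8=32, M4→C 6·12=72, M5→D 2·20=40. Service 218; fixed 25; total 243.
{A, C, D, E}: service 218 + fixed 29 = 247
{A, C, D}: service 234 + fixed 20 = 254
{A, B, C, D, E}: service 218 + fixed 42 = 260
No other subset beats 243.

Open C, D and E; minimum total cost 243.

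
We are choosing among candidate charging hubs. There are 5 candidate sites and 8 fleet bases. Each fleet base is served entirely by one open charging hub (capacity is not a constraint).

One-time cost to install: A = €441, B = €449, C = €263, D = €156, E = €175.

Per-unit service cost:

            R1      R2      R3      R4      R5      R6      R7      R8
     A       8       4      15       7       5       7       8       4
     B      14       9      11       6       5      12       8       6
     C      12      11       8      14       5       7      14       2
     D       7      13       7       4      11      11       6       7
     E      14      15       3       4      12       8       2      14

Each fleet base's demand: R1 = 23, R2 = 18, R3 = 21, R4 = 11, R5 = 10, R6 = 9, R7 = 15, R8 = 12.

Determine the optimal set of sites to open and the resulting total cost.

For any fixed open set, each fleet base goes to its cheapest open site; total = fixed + service.
{D}: R1→D 7·23=161, R2→D 13·18=234, R3→D 7·21=147, R4→D 4·11=44, R5→D 11·10=110, R6→D 11·9=99, R7→D 6·15=90, R8→D 7·12=84. Service 969; fixed 156; total 1125.
{D, E}: service 798 + fixed 331 = 1129
{A, E}: service 554 + fixed 616 = 1170
{A, B, C, D, E}: service 507 + fixed 1484 = 1991
No other subset beats 1125.

Open D only; minimum total cost 1125.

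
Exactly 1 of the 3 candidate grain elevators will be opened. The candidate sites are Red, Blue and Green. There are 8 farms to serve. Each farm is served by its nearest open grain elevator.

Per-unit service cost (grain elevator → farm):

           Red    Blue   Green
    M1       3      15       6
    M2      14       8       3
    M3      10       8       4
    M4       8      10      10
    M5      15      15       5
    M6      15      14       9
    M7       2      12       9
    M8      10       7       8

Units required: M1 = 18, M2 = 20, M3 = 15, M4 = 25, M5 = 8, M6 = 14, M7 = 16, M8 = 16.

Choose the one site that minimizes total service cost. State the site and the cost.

Choose Green only; total service cost 916.

With exactly 1 open, each farm uses its cheapest among the chosen.
{Green}: M1→Green 6·18=108, M2→Green 3·20=60, M3→Green 4·15=60, M4→Green 10·25=250, M5→Green 5·8=40, M6→Green 9·14=126, M7→Green 9·16=144, M8→Green 8·16=128. Service cost 916.
{Red}: service cost 1206
{Blue}: service cost 1420
Among all 3 size-1 choices, {Green} is lowest.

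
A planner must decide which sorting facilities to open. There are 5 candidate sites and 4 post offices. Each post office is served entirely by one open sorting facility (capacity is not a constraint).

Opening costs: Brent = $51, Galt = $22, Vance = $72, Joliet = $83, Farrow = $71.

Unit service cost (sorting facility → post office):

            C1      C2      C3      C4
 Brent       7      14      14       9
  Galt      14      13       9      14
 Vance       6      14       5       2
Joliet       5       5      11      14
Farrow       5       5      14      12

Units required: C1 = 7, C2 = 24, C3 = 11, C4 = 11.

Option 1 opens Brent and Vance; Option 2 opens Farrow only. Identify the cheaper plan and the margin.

Option 1: {Brent, Vance}: C1→Vance 6·7=42, C2→Brent 14·24=336, C3→Vance 5·11=55, C4→Vance 2·11=22. Service 455; fixed 123; total 578.
Option 2: {Farrow}: C1→Farrow 5·7=35, C2→Farrow 5·24=120, C3→Farrow 14·11=154, C4→Farrow 12·11=132. Service 441; fixed 71; total 512.
Difference: |578 − 512| = 66.

Option 2 is cheaper by 66.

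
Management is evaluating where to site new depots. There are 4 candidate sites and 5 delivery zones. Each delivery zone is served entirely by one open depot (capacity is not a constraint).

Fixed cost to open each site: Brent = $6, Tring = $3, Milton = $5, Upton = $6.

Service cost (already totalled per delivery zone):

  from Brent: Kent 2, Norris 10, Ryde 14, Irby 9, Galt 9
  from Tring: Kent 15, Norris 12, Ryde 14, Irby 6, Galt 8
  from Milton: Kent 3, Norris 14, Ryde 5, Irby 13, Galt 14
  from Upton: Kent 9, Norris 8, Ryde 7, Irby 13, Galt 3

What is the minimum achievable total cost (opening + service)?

Minimum total cost: 39

For any fixed open set, each delivery zone goes to its cheapest open site; total = fixed + service.
{Tring, Milton, Upton}: Kent→Milton 3, Norris→Upton 8, Ryde→Milton 5, Irby→Tring 6, Galt→Upton 3. Service 25; fixed 14; total 39.
{Brent, Tring, Upton}: service 26 + fixed 15 = 41
{Brent, Upton}: Kent→Brent 2, Norris→Upton 8, Ryde→Upton 7, Irby→Brent 9, Galt→Upton 3. Service 29; fixed 12; total 41.
{Brent, Tring, Milton, Upton}: Kent→Brent 2, Norris→Upton 8, Ryde→Milton 5, Irby→Tring 6, Galt→Upton 3. Service 24; fixed 20; total 44.
No other subset beats 39.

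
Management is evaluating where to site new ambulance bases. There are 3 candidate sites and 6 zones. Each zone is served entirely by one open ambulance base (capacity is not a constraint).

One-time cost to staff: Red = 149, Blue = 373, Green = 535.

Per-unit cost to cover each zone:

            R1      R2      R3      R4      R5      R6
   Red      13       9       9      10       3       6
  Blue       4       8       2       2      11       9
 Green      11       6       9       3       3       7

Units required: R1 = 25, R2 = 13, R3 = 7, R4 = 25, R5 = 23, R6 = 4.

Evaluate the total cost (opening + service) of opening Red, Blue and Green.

Each zone is assigned to its cheapest site among the open ones.
{Red, Blue, Green}: R1→Blue 4·25=100, R2→Green 6·13=78, R3→Blue 2·7=14, R4→Blue 2·25=50, R5→Red 3·23=69, R6→Red 6·4=24. Service 335; fixed 1057; total 1392.

Total cost: 1392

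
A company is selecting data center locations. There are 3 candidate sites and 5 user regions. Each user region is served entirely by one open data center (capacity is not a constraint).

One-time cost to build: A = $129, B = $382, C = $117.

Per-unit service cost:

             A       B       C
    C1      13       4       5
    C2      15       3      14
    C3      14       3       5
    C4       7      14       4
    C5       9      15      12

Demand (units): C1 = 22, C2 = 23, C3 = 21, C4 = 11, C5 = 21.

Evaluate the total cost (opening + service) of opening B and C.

Total cost: 1015

Each user region is assigned to its cheapest site among the open ones.
{B, C}: C1→B 4·22=88, C2→B 3·23=69, C3→B 3·21=63, C4→C 4·11=44, C5→C 12·21=252. Service 516; fixed 499; total 1015.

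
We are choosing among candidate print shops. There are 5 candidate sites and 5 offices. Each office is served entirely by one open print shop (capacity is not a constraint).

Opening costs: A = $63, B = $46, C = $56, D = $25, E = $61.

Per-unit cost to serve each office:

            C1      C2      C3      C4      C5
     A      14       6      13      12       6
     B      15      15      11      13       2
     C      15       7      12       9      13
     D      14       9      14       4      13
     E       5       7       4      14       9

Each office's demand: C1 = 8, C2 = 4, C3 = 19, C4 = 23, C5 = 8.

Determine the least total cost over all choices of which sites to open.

For any fixed open set, each office goes to its cheapest open site; total = fixed + service.
{B, D, E}: C1→E 5·8=40, C2→E 7·4=28, C3→E 4·19=76, C4→D 4·23=92, C5→B 2·8=16. Service 252; fixed 132; total 384.
{D, E}: C1→E 5·8=40, C2→E 7·4=28, C3→E 4·19=76, C4→D 4·23=92, C5→E 9·8=72. Service 308; fixed 86; total 394.
{A, D, E}: service 280 + fixed 149 = 429
{A, B, C, D, E}: service 248 + fixed 251 = 499
No other subset beats 384.

Minimum total cost: 384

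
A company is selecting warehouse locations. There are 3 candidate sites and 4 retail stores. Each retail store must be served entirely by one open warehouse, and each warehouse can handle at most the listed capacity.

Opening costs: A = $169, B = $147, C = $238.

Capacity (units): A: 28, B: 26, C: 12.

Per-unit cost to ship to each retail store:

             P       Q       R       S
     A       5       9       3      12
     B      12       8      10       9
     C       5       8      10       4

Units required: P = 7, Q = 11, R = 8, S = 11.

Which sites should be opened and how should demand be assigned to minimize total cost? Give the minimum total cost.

Minimum total cost: 562

Open {A, B}: P→A 5·7=35, Q→B 8·11=88, R→A 3·8=24, S→B 9·11=99.
Loads: A carries 15/28, B carries 22/26. Service 246; fixed 316; total 562.
Next best feasible plan costs 573.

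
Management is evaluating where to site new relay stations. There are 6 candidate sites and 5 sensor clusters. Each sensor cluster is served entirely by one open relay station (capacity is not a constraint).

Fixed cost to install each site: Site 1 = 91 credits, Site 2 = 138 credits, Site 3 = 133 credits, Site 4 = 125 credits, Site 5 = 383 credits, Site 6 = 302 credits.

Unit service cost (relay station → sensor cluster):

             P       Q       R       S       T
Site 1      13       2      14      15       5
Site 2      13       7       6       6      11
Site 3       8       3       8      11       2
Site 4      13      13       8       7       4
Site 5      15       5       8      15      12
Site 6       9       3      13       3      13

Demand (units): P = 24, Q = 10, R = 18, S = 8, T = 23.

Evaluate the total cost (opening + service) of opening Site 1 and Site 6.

Total cost: 1002

Each sensor cluster is assigned to its cheapest site among the open ones.
{Site 1, Site 6}: P→Site 6 9·24=216, Q→Site 1 2·10=20, R→Site 6 13·18=234, S→Site 6 3·8=24, T→Site 1 5·23=115. Service 609; fixed 393; total 1002.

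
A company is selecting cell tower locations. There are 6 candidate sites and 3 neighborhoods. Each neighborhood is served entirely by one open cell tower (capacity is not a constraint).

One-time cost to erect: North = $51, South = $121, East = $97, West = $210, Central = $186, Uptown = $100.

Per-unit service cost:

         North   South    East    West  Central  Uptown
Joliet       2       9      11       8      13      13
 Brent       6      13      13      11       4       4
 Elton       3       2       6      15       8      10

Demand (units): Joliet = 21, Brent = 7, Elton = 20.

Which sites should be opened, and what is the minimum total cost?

Open North only; minimum total cost 195.

For any fixed open set, each neighborhood goes to its cheapest open site; total = fixed + service.
{North}: Joliet→North 2·21=42, Brent→North 6·7=42, Elton→North 3·20=60. Service 144; fixed 51; total 195.
{North, Uptown}: service 130 + fixed 151 = 281
{North, East}: Joliet→North 2·21=42, Brent→North 6·7=42, Elton→North 3·20=60. Service 144; fixed 148; total 292.
{North, South, East, West, Central, Uptown}: Joliet→North 2·21=42, Brent→Central 4·7=28, Elton→South 2·20=40. Service 110; fixed 765; total 875.
No other subset beats 195.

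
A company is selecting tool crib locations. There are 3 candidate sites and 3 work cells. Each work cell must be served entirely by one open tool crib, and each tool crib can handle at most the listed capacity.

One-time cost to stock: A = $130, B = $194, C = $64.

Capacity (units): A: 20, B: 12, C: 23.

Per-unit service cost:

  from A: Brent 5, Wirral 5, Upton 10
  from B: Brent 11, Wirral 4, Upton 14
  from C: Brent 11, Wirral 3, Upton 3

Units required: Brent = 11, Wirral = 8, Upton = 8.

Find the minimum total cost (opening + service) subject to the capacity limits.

Minimum total cost: 297

Open {A, C}: Brent→A 5·11=55, Wirral→C 3·8=24, Upton→C 3·8=24.
Loads: A carries 11/20, C carries 16/23. Service 103; fixed 194; total 297.
Next best feasible plan costs 313.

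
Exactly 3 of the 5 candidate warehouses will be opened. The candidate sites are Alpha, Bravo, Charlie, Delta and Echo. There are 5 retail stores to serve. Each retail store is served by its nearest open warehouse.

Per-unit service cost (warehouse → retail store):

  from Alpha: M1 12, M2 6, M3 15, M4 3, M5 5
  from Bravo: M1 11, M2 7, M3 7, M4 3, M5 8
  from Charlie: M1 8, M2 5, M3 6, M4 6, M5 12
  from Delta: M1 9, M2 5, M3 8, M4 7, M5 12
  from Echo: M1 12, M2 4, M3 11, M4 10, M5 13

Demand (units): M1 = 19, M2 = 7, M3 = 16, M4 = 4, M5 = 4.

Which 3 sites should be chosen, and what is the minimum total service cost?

With exactly 3 open, each retail store uses its cheapest among the chosen.
{Alpha, Charlie, Echo}: M1→Charlie 8·19=152, M2→Echo 4·7=28, M3→Charlie 6·16=96, M4→Alpha 3·4=12, M5→Alpha 5·4=20. Service cost 308.
{Alpha, Bravo, Charlie}: service cost 315
{Alpha, Charlie, Delta}: service cost 315
Among all 10 size-3 choices, {Alpha, Charlie, Echo} is lowest.

Choose Alpha, Charlie and Echo; total service cost 308.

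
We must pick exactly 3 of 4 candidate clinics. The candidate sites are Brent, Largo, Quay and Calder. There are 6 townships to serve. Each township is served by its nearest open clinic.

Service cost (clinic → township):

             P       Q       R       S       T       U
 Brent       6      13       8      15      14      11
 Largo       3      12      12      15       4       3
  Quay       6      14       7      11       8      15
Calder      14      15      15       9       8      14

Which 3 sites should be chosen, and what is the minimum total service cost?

Choose Largo, Quay and Calder; total service cost 38.

With exactly 3 open, each township uses its cheapest among the chosen.
{Largo, Quay, Calder}: P→Largo 3, Q→Largo 12, R→Quay 7, S→Calder 9, T→Largo 4, U→Largo 3. Service cost 38.
{Brent, Largo, Calder}: service cost 39
{Brent, Largo, Quay}: service cost 40
Among all 4 size-3 choices, {Largo, Quay, Calder} is lowest.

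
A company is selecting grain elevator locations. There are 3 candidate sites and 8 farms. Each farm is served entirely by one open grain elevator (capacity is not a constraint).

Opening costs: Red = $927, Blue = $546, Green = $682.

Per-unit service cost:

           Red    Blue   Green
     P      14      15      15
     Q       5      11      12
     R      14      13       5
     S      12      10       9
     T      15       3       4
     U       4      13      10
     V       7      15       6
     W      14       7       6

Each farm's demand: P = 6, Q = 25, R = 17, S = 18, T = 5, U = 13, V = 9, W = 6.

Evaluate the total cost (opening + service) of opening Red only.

Each farm is assigned to its cheapest site among the open ones.
{Red}: P→Red 14·6=84, Q→Red 5·25=125, R→Red 14·17=238, S→Red 12·18=216, T→Red 15·5=75, U→Red 4·13=52, V→Red 7·9=63, W→Red 14·6=84. Service 937; fixed 927; total 1864.

Total cost: 1864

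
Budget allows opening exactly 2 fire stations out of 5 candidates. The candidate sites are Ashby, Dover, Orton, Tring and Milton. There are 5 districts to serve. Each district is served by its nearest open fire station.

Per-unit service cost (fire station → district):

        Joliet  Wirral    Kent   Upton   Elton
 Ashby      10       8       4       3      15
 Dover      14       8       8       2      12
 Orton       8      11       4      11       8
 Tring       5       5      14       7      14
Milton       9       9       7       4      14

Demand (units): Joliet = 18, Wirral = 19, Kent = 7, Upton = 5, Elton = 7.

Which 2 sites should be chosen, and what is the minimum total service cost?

Choose Orton and Tring; total service cost 304.

With exactly 2 open, each district uses its cheapest among the chosen.
{Orton, Tring}: Joliet→Tring 5·18=90, Wirral→Tring 5·19=95, Kent→Orton 4·7=28, Upton→Tring 7·5=35, Elton→Orton 8·7=56. Service cost 304.
{Ashby, Tring}: service cost 326
{Dover, Tring}: service cost 335
Among all 10 size-2 choices, {Orton, Tring} is lowest.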